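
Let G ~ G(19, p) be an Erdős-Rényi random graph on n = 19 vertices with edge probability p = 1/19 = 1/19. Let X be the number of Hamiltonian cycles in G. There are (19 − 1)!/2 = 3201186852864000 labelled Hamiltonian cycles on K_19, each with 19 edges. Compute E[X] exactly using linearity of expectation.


K_19 has (19 − 1)!/2 = 3201186852864000 labelled Hamiltonian cycles.
For each such Hamiltonian cycle H, let X_H = 1 if all 19 edges of H are present in G. Then P[X_H = 1] = p^{19} = (1/19)^{19} = 1/1978419655660313589123979.
Summing the indicators: E[X] = Σ_H E[X_H] = 3201186852864000 · p^{19} = 3201186852864000 · 1/1978419655660313589123979 = 3201186852864000/1978419655660313589123979.
Numerically: E[X] ≈ 1.618e-09.

E[X] = 3201186852864000 · (1/19)^{19} = 3201186852864000/1978419655660313589123979 ≈ 1.618e-09.


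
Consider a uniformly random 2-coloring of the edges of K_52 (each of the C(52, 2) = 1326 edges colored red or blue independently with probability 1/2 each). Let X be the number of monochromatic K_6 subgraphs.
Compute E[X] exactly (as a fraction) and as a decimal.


Let X = Σ_S X_S over the C(52, 6) = 20358520 subsets S of size 6, where X_S = 1 if the K_6 on S is monochromatic.
For a fixed S, the K_6 on S has C(6, 2) = 15 edges. P[all 15 edges red] = (1/2)^15, and likewise for blue, so P[monochromatic] = 2·(1/2)^15 = 2^{1 − 15} = 1/16384.
By linearity: E[X] = C(52, 6) · 2^{1 − 15} = 20358520 · 1/16384 = 2544815/2048.
Numerically: E[X] ≈ 1242.585449.

E[X] = C(52,6)·2^(1−C(6,2)) = 2544815/2048 ≈ 1242.585449.


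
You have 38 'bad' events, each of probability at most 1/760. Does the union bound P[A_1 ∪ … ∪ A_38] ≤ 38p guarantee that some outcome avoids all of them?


Union bound: P[∪_{i=1}^{38} A_i] ≤ Σ_i P[A_i] ≤ 38·p = 38·(1/760) = 1/20.
Numerically: 1/20 ≈ 0.050000.
Is 1/20 < 1? YES.
Since P[∪ A_i] ≤ 1/20 < 1, the complement has P[∩ A_i^c] ≥ 1 − 1/20 = 19/20 > 0, so some outcome avoids every A_i.

38·p = 1/20 ≈ 0.050000; existence CERTIFIED by the union bound.


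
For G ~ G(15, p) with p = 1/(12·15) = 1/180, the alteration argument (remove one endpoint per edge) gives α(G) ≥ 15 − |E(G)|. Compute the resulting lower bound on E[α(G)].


E[|E(G)|] = C(15, 2)·p = 105 · (1/180) = 7/12.
E[α(G)] ≥ n − E[|E(G)|] = 15 − 7/12 = 173/12.
Numerically: ≈ 14.416667.
(This is only a lower bound; the true E[α(G)] may be larger.)

E[α(G)] ≥ 173/12 ≈ 14.416667.


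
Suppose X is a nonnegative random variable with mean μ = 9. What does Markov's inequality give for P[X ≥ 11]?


μ = E[X] = 9, a = 11.
Markov: P[X ≥ 11] ≤ μ/a = (9)/11 = 9/11.
Numerically: ≈ 0.818.
(Since a = 11 > μ = 9.000, the bound 9/11 is < 1 and informative.)

P[X ≥ 11] ≤ 9/11 ≈ 0.818.


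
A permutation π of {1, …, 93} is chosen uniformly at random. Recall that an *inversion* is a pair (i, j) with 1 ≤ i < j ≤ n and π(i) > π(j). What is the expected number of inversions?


Write X = Σ X_I over the C(93, 2) = 4278 pairs i < j, with X_I the indicator of one inversion.
There are 4278 indicators.
For each fixed pair i < j, the values π(i) and π(j) are two distinct elements of {1, …, 93} in uniformly random order; by symmetry P[π(i) > π(j)] = 1/2.
By linearity: E[X] = 4278 · (1/2) = C(93, 2) · (1/2) = 4278/2 = 2139 ≈ 2139.000000.

E[X] = 2139 = 2139.000000.


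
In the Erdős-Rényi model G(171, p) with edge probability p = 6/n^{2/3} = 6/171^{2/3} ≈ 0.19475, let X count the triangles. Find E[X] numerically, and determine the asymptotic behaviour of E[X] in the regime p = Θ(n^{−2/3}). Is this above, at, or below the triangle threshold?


Number of potential triangles: C(171, 3) = 818805.
Each occurs with probability p³ ≈ (0.19475)³ ≈ 7.3868883e-03.
By linearity: E[X] = C(171, 3)·p³ ≈ 818805 · 7.3868883e-03 ≈ 6048.42105.
Since α = 2/3 < 1, p = c/n^{2/3} ≫ 1/n is above the triangle threshold p ~ 1/n. Asymptotically E[X] ~ (c³/6)·n^{3(1−α)} = (6³/6)·n^{1} → ∞; triangles are abundant w.h.p.

E[X] ≈ 6048.42105; in regime p = Θ(1/n^{2/3}) E[X] diverges (above the triangle threshold p ~ 1/n).


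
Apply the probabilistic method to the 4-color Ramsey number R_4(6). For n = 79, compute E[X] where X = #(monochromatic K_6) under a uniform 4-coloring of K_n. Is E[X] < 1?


E[X] = C(79, 6) · 4^{1 − 15} = 277962685 · 4^{−14} = 277962685/268435456.
As a reduced fraction: E[X] = 277962685/268435456 ≈ 1.035492.
Is E[X] < 1? NO.
Since E[X] ≥ 1, the first-moment bound is inconclusive at n = 79; it does NOT by itself certify R_4(6) > 79.

E[X] = 277962685/268435456 ≈ 1.035492; E[X] ≥ 1; first-moment method inconclusive here.


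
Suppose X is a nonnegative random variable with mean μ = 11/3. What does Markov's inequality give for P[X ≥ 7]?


μ = E[X] = 11/3, a = 7.
Markov: P[X ≥ 7] ≤ μ/a = (11/3)/7 = 11/21.
Numerically: ≈ 0.524.
(Since a = 7 > μ = 3.667, the bound 11/21 is < 1 and informative.)

P[X ≥ 7] ≤ 11/21 ≈ 0.524.


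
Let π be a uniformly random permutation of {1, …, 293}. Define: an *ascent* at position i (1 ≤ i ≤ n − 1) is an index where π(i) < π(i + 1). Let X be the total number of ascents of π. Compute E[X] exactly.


Write X = Σ X_I over i = 1, …, 292, with X_I the indicator of one ascent.
There are 292 indicators.
For each fixed i, the pair (π(i), π(i+1)) is a uniformly random ordered pair of distinct values from {1, …, 293}; by symmetry P[π(i) < π(i+1)] = 1/2.
By linearity: E[X] = 292 · (1/2) = (293 − 1) · (1/2) = 146 ≈ 146.000000.

E[X] = 146 = 146.000000.


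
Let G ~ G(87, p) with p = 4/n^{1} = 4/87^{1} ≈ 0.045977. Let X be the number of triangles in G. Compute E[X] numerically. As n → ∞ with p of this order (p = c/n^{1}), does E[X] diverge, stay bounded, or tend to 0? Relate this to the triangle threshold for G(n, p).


Number of potential triangles: C(87, 3) = 105995.
Each occurs with probability p³ ≈ (0.045977)³ ≈ 9.7190142e-05.
By linearity: E[X] = C(87, 3)·p³ ≈ 105995 · 9.7190142e-05 ≈ 10.30167.
Here α = 1, so p = 4/n is exactly at the triangle threshold p ~ 1/n. Asymptotically E[X] → c³/6 = 4³/6 = 32/3 ≈ 10.66667, a bounded constant. In this regime the triangle count is asymptotically Poisson(c³/6).

E[X] ≈ 10.30167; in regime p = Θ(1/n^{1}) E[X] stays bounded (at the triangle threshold p ~ 1/n).


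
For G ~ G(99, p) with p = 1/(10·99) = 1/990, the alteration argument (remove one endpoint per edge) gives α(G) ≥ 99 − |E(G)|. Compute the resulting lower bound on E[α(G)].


E[|E(G)|] = C(99, 2)·p = 4851 · (1/990) = 49/10.
E[α(G)] ≥ n − E[|E(G)|] = 99 − 49/10 = 941/10.
Numerically: ≈ 94.100000.
(This is only a lower bound; the true E[α(G)] may be larger.)

E[α(G)] ≥ 941/10 ≈ 94.100000.


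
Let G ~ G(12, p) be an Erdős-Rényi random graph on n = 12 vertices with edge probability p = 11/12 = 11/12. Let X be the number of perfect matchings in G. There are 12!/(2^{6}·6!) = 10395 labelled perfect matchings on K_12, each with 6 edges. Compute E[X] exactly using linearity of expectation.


K_12 has 12!/(2^{6}·6!) = 10395 labelled perfect matchings.
For each such perfect matching H, let X_H = 1 if all 6 edges of H are present in G. Then P[X_H = 1] = p^{6} = (11/12)^{6} = 1771561/2985984.
By linearity of expectation: E[X] = Σ_H E[X_H] = 10395 · p^{6} = 10395 · 1771561/2985984 = 682050985/110592.
Numerically: E[X] ≈ 6167.3.

E[X] = 10395 · (11/12)^{6} = 682050985/110592 ≈ 6167.3.


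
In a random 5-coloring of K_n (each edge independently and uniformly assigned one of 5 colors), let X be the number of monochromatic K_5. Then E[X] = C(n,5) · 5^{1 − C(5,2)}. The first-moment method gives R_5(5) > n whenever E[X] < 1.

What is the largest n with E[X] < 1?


We need C(n, 5) · 5^{1 − 10} < 1, i.e. C(n, 5) < 5^{10 − 1} = 1953125.
Check values of n near the boundary:
  n = 43: C(43, 5) = 962598; 962598 < 1953125? YES
  n = 44: C(44, 5) = 1086008; 1086008 < 1953125? YES
  n = 45: C(45, 5) = 1221759; 1221759 < 1953125? YES
  n = 46: C(46, 5) = 1370754; 1370754 < 1953125? YES
  n = 47: C(47, 5) = 1533939; 1533939 < 1953125? YES
  n = 48: C(48, 5) = 1712304; 1712304 < 1953125? YES
  n = 49: C(49, 5) = 1906884; 1906884 < 1953125? YES
  n = 50: C(50, 5) = 2118760; 2118760 < 1953125? NO
  n = 51: C(51, 5) = 2349060; 2349060 < 1953125? NO
The largest n with C(n, 5) < 1953125 is n = 49 (where E[X] = 1906884/1953125 ≈ 0.976325). Hence R_5(5) > 49, i.e. R_5(5) ≥ 50.

Largest n = 49; hence R_5(5) > 49.


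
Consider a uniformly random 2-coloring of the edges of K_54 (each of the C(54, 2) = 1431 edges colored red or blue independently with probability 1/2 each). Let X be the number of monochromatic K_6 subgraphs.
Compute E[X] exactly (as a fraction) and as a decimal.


Let X = Σ_S X_S over the C(54, 6) = 25827165 subsets S of size 6, where X_S = 1 if the K_6 on S is monochromatic.
For a fixed S, the K_6 on S has C(6, 2) = 15 edges. P[all 15 edges red] = (1/2)^15, and likewise for blue, so P[monochromatic] = 2·(1/2)^15 = 2^{1 − 15} = 1/16384.
Summing: E[X] = C(54, 6) · 2^{1 − 15} = 25827165 · 1/16384 = 25827165/16384.
Numerically: E[X] ≈ 1576.3651.

E[X] = C(54,6)·2^(1−C(6,2)) = 25827165/16384 ≈ 1576.3651.


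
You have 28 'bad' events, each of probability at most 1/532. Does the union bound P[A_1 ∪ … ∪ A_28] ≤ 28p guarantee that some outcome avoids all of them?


Union bound: P[∪_{i=1}^{28} A_i] ≤ Σ_i P[A_i] ≤ 28·p = 28·(1/532) = 1/19.
Numerically: 1/19 ≈ 0.05263.
Is 1/19 < 1? YES.
Since P[∪ A_i] ≤ 1/19 < 1, the complement has P[∩ A_i^c] ≥ 1 − 1/19 = 18/19 > 0, so some outcome avoids every A_i.

28·p = 1/19 ≈ 0.05263; existence CERTIFIED by the union bound.


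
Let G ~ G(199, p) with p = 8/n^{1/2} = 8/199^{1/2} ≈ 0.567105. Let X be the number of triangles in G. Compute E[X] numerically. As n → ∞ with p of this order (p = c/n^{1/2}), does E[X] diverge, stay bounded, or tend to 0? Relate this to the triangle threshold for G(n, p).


Number of potential triangles: C(199, 3) = 1293699.
Each occurs with probability p³ ≈ (0.567105)³ ≈ 1.82385516e-01.
By linearity: E[X] = C(199, 3)·p³ ≈ 1293699 · 1.82385516e-01 ≈ 235951.959744.
Since α = 1/2 < 1, p = c/n^{1/2} ≫ 1/n is above the triangle threshold p ~ 1/n. Asymptotically E[X] ~ (c³/6)·n^{3(1−α)} = (8³/6)·n^{1.5} → ∞; triangles are abundant w.h.p.

E[X] ≈ 235951.959744; in regime p = Θ(1/n^{1/2}) E[X] diverges (above the triangle threshold p ~ 1/n).


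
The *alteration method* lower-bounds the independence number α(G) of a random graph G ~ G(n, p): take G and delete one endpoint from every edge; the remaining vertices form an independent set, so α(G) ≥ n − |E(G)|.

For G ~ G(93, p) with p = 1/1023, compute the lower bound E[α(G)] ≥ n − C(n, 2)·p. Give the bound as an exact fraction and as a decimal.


E[|E(G)|] = C(93, 2)·p = 4278 · (1/1023) = 46/11.
E[α(G)] ≥ n − E[|E(G)|] = 93 − 46/11 = 977/11.
Numerically: ≈ 88.818182.
(This is only a lower bound; the true E[α(G)] may be larger.)

E[α(G)] ≥ 977/11 ≈ 88.818182.


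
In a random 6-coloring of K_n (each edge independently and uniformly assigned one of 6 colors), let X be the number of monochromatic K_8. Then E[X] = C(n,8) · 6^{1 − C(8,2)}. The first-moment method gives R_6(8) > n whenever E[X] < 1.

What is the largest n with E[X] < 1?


We need C(n, 8) · 6^{1 − 28} < 1, i.e. C(n, 8) < 6^{28 − 1} = 1023490369077469249536.
Check values of n near the boundary:
  n = 1590: C(1590, 8) = 995397314198933813310; 995397314198933813310 < 1023490369077469249536? YES
  n = 1591: C(1591, 8) = 1000427749141189953870; 1000427749141189953870 < 1023490369077469249536? YES
  n = 1592: C(1592, 8) = 1005480414540892933435; 1005480414540892933435 < 1023490369077469249536? YES
  n = 1593: C(1593, 8) = 1010555394551193970323; 1010555394551193970323 < 1023490369077469249536? YES
  n = 1594: C(1594, 8) = 1015652773590544255167; 1015652773590544255167 < 1023490369077469249536? YES
  n = 1595: C(1595, 8) = 1020772636343363633895; 1020772636343363633895 < 1023490369077469249536? YES
  n = 1596: C(1596, 8) = 1025915067760710553965; 1025915067760710553965 < 1023490369077469249536? NO
  n = 1597: C(1597, 8) = 1031080153060953275445; 1031080153060953275445 < 1023490369077469249536? NO
The largest n with C(n, 8) < 1023490369077469249536 is n = 1595 (where E[X] = 113419181815929292655/113721152119718805504 ≈ 0.99734). Hence R_6(8) > 1595, i.e. R_6(8) ≥ 1596.

Largest n = 1595; hence R_6(8) > 1595.


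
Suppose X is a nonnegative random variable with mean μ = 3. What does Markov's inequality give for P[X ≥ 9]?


μ = E[X] = 3, a = 9.
Markov: P[X ≥ 9] ≤ μ/a = (3)/9 = 1/3.
Numerically: ≈ 0.3333.
(Since a = 9 > μ = 3.0000, the bound 1/3 is < 1 and informative.)

P[X ≥ 9] ≤ 1/3 ≈ 0.3333.


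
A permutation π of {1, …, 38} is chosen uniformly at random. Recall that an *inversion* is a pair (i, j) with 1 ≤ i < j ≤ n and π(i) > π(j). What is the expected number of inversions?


Write X = Σ X_I over the C(38, 2) = 703 pairs i < j, with X_I the indicator of one inversion.
There are 703 indicators.
For each fixed pair i < j, the values π(i) and π(j) are two distinct elements of {1, …, 38} in uniformly random order; by symmetry P[π(i) > π(j)] = 1/2.
By linearity: E[X] = 703 · (1/2) = C(38, 2) · (1/2) = 703/2 = 703/2 ≈ 351.500000.

E[X] = 703/2 = 351.500000.


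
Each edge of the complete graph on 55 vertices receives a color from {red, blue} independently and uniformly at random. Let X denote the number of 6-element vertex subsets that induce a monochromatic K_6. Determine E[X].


Let X = Σ_S X_S over the C(55, 6) = 28989675 subsets S of size 6, where X_S = 1 if the K_6 on S is monochromatic.
For a fixed S, the K_6 on S has C(6, 2) = 15 edges. P[all 15 edges red] = (1/2)^15, and likewise for blue, so P[monochromatic] = 2·(1/2)^15 = 2^{1 − 15} = 1/16384.
Summing: E[X] = C(55, 6) · 2^{1 − 15} = 28989675 · 1/16384 = 28989675/16384.
Numerically: E[X] ≈ 1769.3893.

E[X] = C(55,6)·2^(1−C(6,2)) = 28989675/16384 ≈ 1769.3893.


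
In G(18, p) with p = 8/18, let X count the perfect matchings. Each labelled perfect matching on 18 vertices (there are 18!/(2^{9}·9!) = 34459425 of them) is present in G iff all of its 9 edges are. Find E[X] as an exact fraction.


K_18 has 18!/(2^{9}·9!) = 34459425 labelled perfect matchings.
For each such perfect matching H, let X_H = 1 if all 9 edges of H are present in G. Then P[X_H = 1] = p^{9} = (4/9)^{9} = 262144/387420489.
Summing the indicators: E[X] = Σ_H E[X_H] = 34459425 · p^{9} = 34459425 · 262144/387420489 = 111522611200/4782969.
Numerically: E[X] ≈ 2.33e+04.

E[X] = 34459425 · (4/9)^{9} = 111522611200/4782969 ≈ 2.33e+04.


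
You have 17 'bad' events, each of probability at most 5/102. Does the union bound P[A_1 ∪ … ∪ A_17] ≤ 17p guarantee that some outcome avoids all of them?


Union bound: P[∪_{i=1}^{17} A_i] ≤ Σ_i P[A_i] ≤ 17·p = 17·(5/102) = 5/6.
Numerically: 5/6 ≈ 0.83333.
Is 5/6 < 1? YES.
Since P[∪ A_i] ≤ 5/6 < 1, the complement has P[∩ A_i^c] ≥ 1 − 5/6 = 1/6 > 0, so some outcome avoids every A_i.

17·p = 5/6 ≈ 0.83333; existence CERTIFIED by the union bound.


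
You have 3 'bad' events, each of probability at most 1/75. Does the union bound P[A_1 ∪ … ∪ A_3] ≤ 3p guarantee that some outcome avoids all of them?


Union bound: P[∪_{i=1}^{3} A_i] ≤ Σ_i P[A_i] ≤ 3·p = 3·(1/75) = 1/25.
Numerically: 1/25 ≈ 0.0400.
Is 1/25 < 1? YES.
Since P[∪ A_i] ≤ 1/25 < 1, the complement has P[∩ A_i^c] ≥ 1 − 1/25 = 24/25 > 0, so some outcome avoids every A_i.

3·p = 1/25 ≈ 0.0400; existence CERTIFIED by the union bound.


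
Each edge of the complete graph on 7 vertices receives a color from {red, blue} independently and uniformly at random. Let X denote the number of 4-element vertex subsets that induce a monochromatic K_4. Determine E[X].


Let X = Σ_S X_S over the C(7, 4) = 35 subsets S of size 4, where X_S = 1 if the K_4 on S is monochromatic.
For a fixed S, the K_4 on S has C(4, 2) = 6 edges. P[all 6 edges red] = (1/2)^6, and likewise for blue, so P[monochromatic] = 2·(1/2)^6 = 2^{1 − 6} = 1/32.
By linearity of expectation: E[X] = C(7, 4) · 2^{1 − 6} = 35 · 1/32 = 35/32.
Numerically: E[X] ≈ 1.094.

E[X] = C(7,4)·2^(1−C(4,2)) = 35/32 ≈ 1.094.


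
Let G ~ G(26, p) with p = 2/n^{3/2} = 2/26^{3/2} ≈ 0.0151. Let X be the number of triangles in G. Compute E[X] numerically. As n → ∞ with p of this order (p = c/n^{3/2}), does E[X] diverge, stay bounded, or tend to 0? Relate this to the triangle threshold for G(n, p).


Number of potential triangles: C(26, 3) = 2600.
Each occurs with probability p³ ≈ (0.0151)³ ≈ 3.43329e-06.
By linearity: E[X] = C(26, 3)·p³ ≈ 2600 · 3.43329e-06 ≈ 0.009.
Since α = 3/2 > 1, p = c/n^{3/2} = o(1/n) is below the triangle threshold p ~ 1/n. Asymptotically E[X] ~ (c³/6)·n^{3(1−α)} = (2³/6)·n^{-1.5} → 0, so by Markov's inequality G has no triangles w.h.p.

E[X] ≈ 0.009; in regime p = Θ(1/n^{3/2}) E[X] tends to 0 (below the triangle threshold p ~ 1/n).


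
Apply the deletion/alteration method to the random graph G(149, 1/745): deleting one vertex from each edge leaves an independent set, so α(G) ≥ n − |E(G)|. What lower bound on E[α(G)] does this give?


E[|E(G)|] = C(149, 2)·p = 11026 · (1/745) = 74/5.
E[α(G)] ≥ n − E[|E(G)|] = 149 − 74/5 = 671/5.
Numerically: ≈ 134.20000.
(This is only a lower bound; the true E[α(G)] may be larger.)

E[α(G)] ≥ 671/5 ≈ 134.20000.


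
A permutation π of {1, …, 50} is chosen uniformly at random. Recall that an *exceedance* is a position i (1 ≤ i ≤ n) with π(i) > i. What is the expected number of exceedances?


Write X = Σ_{i=1}^{50} X_i, where X_i = 1_{π(i) > i}.
For each fixed i, π(i) is uniform over {1, …, 50} (marginal of a uniform permutation), so P[π(i) > i] = (n − i)/n. Summing: Σ_{i=1}^{50} (n − i)/n = (0 + 1 + … + 49)/50 = 50(50 − 1)/(2·50) = (50 − 1)/2.
Hence E[X] = Σ_{i=1}^{50} (50 − i)/50 = 49/2 ≈ 24.500.

E[X] = 49/2 = 24.500.


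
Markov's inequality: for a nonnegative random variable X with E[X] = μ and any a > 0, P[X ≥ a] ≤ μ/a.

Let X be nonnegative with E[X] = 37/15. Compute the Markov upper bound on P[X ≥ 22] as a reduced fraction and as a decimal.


μ = E[X] = 37/15, a = 22.
Markov: P[X ≥ 22] ≤ μ/a = (37/15)/22 = 37/330.
Numerically: ≈ 0.1121.
(Since a = 22 > μ = 2.4667, the bound 37/330 is < 1 and informative.)

P[X ≥ 22] ≤ 37/330 ≈ 0.1121.


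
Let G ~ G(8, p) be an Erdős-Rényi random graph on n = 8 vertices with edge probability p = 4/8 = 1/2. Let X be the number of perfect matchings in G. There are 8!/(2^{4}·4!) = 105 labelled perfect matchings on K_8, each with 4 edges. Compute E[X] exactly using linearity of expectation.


K_8 has 8!/(2^{4}·4!) = 105 labelled perfect matchings.
For each such perfect matching H, let X_H = 1 if all 4 edges of H are present in G. Then P[X_H = 1] = p^{4} = (1/2)^{4} = 1/16.
Summing the indicators: E[X] = Σ_H E[X_H] = 105 · p^{4} = 105 · 1/16 = 105/16.
Numerically: E[X] ≈ 6.5625.

E[X] = 105 · (1/2)^{4} = 105/16 ≈ 6.5625.


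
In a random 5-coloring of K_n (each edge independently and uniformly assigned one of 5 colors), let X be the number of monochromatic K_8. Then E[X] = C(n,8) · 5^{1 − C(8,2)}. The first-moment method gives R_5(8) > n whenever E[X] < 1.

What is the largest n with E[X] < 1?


We need C(n, 8) · 5^{1 − 28} < 1, i.e. C(n, 8) < 5^{28 − 1} = 7450580596923828125.
Check values of n near the boundary:
  n = 860: C(860, 8) = 7182671140665308145; 7182671140665308145 < 7450580596923828125? YES
  n = 861: C(861, 8) = 7250034996615275865; 7250034996615275865 < 7450580596923828125? YES
  n = 862: C(862, 8) = 7317951015318931845; 7317951015318931845 < 7450580596923828125? YES
  n = 863: C(863, 8) = 7386423071602617757; 7386423071602617757 < 7450580596923828125? YES
  n = 864: C(864, 8) = 7455455062926006708; 7455455062926006708 < 7450580596923828125? NO
  n = 865: C(865, 8) = 7525050909487743060; 7525050909487743060 < 7450580596923828125? NO
  n = 866: C(866, 8) = 7595214554331451620; 7595214554331451620 < 7450580596923828125? NO
The largest n with C(n, 8) < 7450580596923828125 is n = 863 (where E[X] = 7386423071602617757/7450580596923828125 ≈ 0.991389). Hence R_5(8) > 863, i.e. R_5(8) ≥ 864.

Largest n = 863; hence R_5(8) > 863.


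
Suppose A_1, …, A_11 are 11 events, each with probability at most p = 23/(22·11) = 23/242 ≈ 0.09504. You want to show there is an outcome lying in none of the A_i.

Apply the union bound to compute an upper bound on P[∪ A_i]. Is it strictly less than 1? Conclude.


Union bound: P[∪_{i=1}^{11} A_i] ≤ Σ_i P[A_i] ≤ 11·p = 11·(23/242) = 23/22.
Numerically: 23/22 ≈ 1.04545.
Is 23/22 < 1? NO.
Since the bound 23/22 is ≥ 1, the union bound is uninformative here; it does NOT by itself certify existence.

11·p = 23/22 ≈ 1.04545; existence NOT certified by the union bound.


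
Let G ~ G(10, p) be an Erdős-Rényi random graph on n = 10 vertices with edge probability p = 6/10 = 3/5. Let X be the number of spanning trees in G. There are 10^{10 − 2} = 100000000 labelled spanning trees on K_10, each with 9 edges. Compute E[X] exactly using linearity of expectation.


K_10 has 10^{10 − 2} = 100000000 labelled spanning trees.
For each such spanning tree H, let X_H = 1 if all 9 edges of H are present in G. Then P[X_H = 1] = p^{9} = (3/5)^{9} = 19683/1953125.
Summing the indicators: E[X] = Σ_H E[X_H] = 100000000 · p^{9} = 100000000 · 19683/1953125 = 5038848/5.
Numerically: E[X] ≈ 1.01e+06.

E[X] = 100000000 · (3/5)^{9} = 5038848/5 ≈ 1.01e+06.


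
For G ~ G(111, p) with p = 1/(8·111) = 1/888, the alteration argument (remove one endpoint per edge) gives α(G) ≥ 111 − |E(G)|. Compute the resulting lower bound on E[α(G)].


E[|E(G)|] = C(111, 2)·p = 6105 · (1/888) = 55/8.
E[α(G)] ≥ n − E[|E(G)|] = 111 − 55/8 = 833/8.
Numerically: ≈ 104.125000.
(This is only a lower bound; the true E[α(G)] may be larger.)

E[α(G)] ≥ 833/8 ≈ 104.125000.


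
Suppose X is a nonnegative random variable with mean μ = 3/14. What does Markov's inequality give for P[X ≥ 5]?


μ = E[X] = 3/14, a = 5.
Markov: P[X ≥ 5] ≤ μ/a = (3/14)/5 = 3/70.
Numerically: ≈ 0.04286.
(Since a = 5 > μ = 0.21429, the bound 3/70 is < 1 and informative.)

P[X ≥ 5] ≤ 3/70 ≈ 0.04286.


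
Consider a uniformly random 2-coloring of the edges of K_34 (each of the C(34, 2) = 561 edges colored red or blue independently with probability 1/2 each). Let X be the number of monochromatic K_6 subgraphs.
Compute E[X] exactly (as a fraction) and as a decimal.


Let X = Σ_S X_S over the C(34, 6) = 1344904 subsets S of size 6, where X_S = 1 if the K_6 on S is monochromatic.
For a fixed S, the K_6 on S has C(6, 2) = 15 edges. P[all 15 edges red] = (1/2)^15, and likewise for blue, so P[monochromatic] = 2·(1/2)^15 = 2^{1 − 15} = 1/16384.
Summing: E[X] = C(34, 6) · 2^{1 − 15} = 1344904 · 1/16384 = 168113/2048.
Numerically: E[X] ≈ 82.086.

E[X] = C(34,6)·2^(1−C(6,2)) = 168113/2048 ≈ 82.086.


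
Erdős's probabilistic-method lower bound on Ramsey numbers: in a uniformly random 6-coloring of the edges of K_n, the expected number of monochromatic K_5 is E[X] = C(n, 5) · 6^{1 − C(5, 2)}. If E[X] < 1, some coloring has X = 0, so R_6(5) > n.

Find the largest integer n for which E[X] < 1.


We need C(n, 5) · 6^{1 − 10} < 1, i.e. C(n, 5) < 6^{10 − 1} = 10077696.
Check values of n near the boundary:
  n = 63: C(63, 5) = 7028847; 7028847 < 10077696? YES
  n = 64: C(64, 5) = 7624512; 7624512 < 10077696? YES
  n = 65: C(65, 5) = 8259888; 8259888 < 10077696? YES
  n = 66: C(66, 5) = 8936928; 8936928 < 10077696? YES
  n = 67: C(67, 5) = 9657648; 9657648 < 10077696? YES
  n = 68: C(68, 5) = 10424128; 10424128 < 10077696? NO
The largest n with C(n, 5) < 10077696 is n = 67 (where E[X] = 67067/69984 ≈ 0.958319). Hence R_6(5) > 67, i.e. R_6(5) ≥ 68.

Largest n = 67; hence R_6(5) > 67.


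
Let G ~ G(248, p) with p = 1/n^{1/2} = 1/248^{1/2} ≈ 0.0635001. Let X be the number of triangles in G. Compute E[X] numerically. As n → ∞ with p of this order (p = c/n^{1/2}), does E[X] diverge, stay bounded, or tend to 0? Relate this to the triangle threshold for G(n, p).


Number of potential triangles: C(248, 3) = 2511496.
Each occurs with probability p³ ≈ (0.0635001)³ ≈ 2.56048643e-04.
By linearity: E[X] = C(248, 3)·p³ ≈ 2511496 · 2.56048643e-04 ≈ 643.065143.
Since α = 1/2 < 1, p = c/n^{1/2} ≫ 1/n is above the triangle threshold p ~ 1/n. Asymptotically E[X] ~ (c³/6)·n^{3(1−α)} = (1³/6)·n^{1.5} → ∞; triangles are abundant w.h.p.

E[X] ≈ 643.065143; in regime p = Θ(1/n^{1/2}) E[X] diverges (above the triangle threshold p ~ 1/n).


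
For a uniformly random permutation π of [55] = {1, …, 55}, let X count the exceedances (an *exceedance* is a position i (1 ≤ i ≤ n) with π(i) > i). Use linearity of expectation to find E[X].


Write X = Σ_{i=1}^{55} X_i, where X_i = 1_{π(i) > i}.
For each fixed i, π(i) is uniform over {1, …, 55} (marginal of a uniform permutation), so P[π(i) > i] = (n − i)/n. Summing: Σ_{i=1}^{55} (n − i)/n = (0 + 1 + … + 54)/55 = 55(55 − 1)/(2·55) = (55 − 1)/2.
Hence E[X] = Σ_{i=1}^{55} (55 − i)/55 = 27 ≈ 27.000000.

E[X] = 27 = 27.000000.


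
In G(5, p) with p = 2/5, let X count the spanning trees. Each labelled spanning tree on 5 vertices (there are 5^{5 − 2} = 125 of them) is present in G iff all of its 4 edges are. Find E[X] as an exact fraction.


K_5 has 5^{5 − 2} = 125 labelled spanning trees.
For each such spanning tree H, let X_H = 1 if all 4 edges of H are present in G. Then P[X_H = 1] = p^{4} = (2/5)^{4} = 16/625.
By linearity of expectation: E[X] = Σ_H E[X_H] = 125 · p^{4} = 125 · 16/625 = 16/5.
Numerically: E[X] ≈ 3.2.

E[X] = 125 · (2/5)^{4} = 16/5 ≈ 3.2.


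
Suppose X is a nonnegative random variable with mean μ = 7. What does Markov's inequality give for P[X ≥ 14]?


μ = E[X] = 7, a = 14.
Markov: P[X ≥ 14] ≤ μ/a = (7)/14 = 1/2.
Numerically: ≈ 0.500000.
(Since a = 14 > μ = 7.000000, the bound 1/2 is < 1 and informative.)

P[X ≥ 14] ≤ 1/2 ≈ 0.500000.


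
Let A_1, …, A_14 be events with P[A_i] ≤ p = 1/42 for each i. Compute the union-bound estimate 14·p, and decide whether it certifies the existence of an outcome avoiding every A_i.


Union bound: P[∪_{i=1}^{14} A_i] ≤ Σ_i P[A_i] ≤ 14·p = 14·(1/42) = 1/3.
Numerically: 1/3 ≈ 0.333333.
Is 1/3 < 1? YES.
Since P[∪ A_i] ≤ 1/3 < 1, the complement has P[∩ A_i^c] ≥ 1 − 1/3 = 2/3 > 0, so some outcome avoids every A_i.

14·p = 1/3 ≈ 0.333333; existence CERTIFIED by the union bound.


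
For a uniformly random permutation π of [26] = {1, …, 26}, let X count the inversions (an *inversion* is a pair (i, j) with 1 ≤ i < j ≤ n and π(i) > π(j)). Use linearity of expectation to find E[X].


Write X = Σ X_I over the C(26, 2) = 325 pairs i < j, with X_I the indicator of one inversion.
There are 325 indicators.
For each fixed pair i < j, the values π(i) and π(j) are two distinct elements of {1, …, 26} in uniformly random order; by symmetry P[π(i) > π(j)] = 1/2.
By linearity: E[X] = 325 · (1/2) = C(26, 2) · (1/2) = 325/2 = 325/2 ≈ 162.500.

E[X] = 325/2 = 162.500.


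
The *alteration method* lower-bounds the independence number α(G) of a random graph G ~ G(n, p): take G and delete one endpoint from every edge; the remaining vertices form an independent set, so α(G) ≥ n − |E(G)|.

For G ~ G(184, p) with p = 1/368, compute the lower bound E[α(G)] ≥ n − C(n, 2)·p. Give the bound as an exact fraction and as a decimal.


E[|E(G)|] = C(184, 2)·p = 16836 · (1/368) = 183/4.
E[α(G)] ≥ n − E[|E(G)|] = 184 − 183/4 = 553/4.
Numerically: ≈ 138.250.
(This is only a lower bound; the true E[α(G)] may be larger.)

E[α(G)] ≥ 553/4 ≈ 138.250.


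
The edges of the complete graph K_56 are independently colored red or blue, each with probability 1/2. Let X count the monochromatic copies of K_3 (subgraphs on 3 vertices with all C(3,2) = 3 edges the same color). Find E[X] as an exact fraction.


Let X = Σ_S X_S over the C(56, 3) = 27720 subsets S of size 3, where X_S = 1 if the K_3 on S is monochromatic.
For a fixed S, the K_3 on S has C(3, 2) = 3 edges. P[all 3 edges red] = (1/2)^3, and likewise for blue, so P[monochromatic] = 2·(1/2)^3 = 2^{1 − 3} = 1/4.
By linearity of expectation: E[X] = C(56, 3) · 2^{1 − 3} = 27720 · 1/4 = 6930.
Numerically: E[X] ≈ 6930.0000.

E[X] = C(56,3)·2^(1−C(3,2)) = 6930 ≈ 6930.0000.


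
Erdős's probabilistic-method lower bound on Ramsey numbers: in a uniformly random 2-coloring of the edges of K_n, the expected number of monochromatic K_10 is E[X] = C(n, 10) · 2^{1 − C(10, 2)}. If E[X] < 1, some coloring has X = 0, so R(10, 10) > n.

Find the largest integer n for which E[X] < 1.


We need C(n, 10) · 2^{1 − 45} < 1, i.e. C(n, 10) < 2^{45 − 1} = 17592186044416.
Check values of n near the boundary:
  n = 98: C(98, 10) = 14005614014756; 14005614014756 < 17592186044416? YES
  n = 99: C(99, 10) = 15579278510796; 15579278510796 < 17592186044416? YES
  n = 100: C(100, 10) = 17310309456440; 17310309456440 < 17592186044416? YES
  n = 101: C(101, 10) = 19212541264840; 19212541264840 < 17592186044416? NO
The largest n with C(n, 10) < 17592186044416 is n = 100 (where E[X] = 2163788682055/2199023255552 ≈ 0.9839772). Hence R(10, 10) > 100, i.e. R(10, 10) ≥ 101.

Largest n = 100; hence R(10, 10) > 100.


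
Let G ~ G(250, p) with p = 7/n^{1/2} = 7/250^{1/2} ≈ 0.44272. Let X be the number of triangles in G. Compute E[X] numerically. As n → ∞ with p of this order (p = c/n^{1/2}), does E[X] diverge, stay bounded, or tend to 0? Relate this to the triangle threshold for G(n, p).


Number of potential triangles: C(250, 3) = 2573000.
Each occurs with probability p³ ≈ (0.44272)³ ≈ 8.6772899e-02.
By linearity: E[X] = C(250, 3)·p³ ≈ 2573000 · 8.6772899e-02 ≈ 223266.66911.
Since α = 1/2 < 1, p = c/n^{1/2} ≫ 1/n is above the triangle threshold p ~ 1/n. Asymptotically E[X] ~ (c³/6)·n^{3(1−α)} = (7³/6)·n^{1.5} → ∞; triangles are abundant w.h.p.

E[X] ≈ 223266.66911; in regime p = Θ(1/n^{1/2}) E[X] diverges (above the triangle threshold p ~ 1/n).


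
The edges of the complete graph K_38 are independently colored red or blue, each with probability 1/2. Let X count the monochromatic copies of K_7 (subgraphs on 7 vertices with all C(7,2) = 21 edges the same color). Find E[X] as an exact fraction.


Let X = Σ_S X_S over the C(38, 7) = 12620256 subsets S of size 7, where X_S = 1 if the K_7 on S is monochromatic.
For a fixed S, the K_7 on S has C(7, 2) = 21 edges. P[all 21 edges red] = (1/2)^21, and likewise for blue, so P[monochromatic] = 2·(1/2)^21 = 2^{1 − 21} = 1/1048576.
Summing: E[X] = C(38, 7) · 2^{1 − 21} = 12620256 · 1/1048576 = 394383/32768.
Numerically: E[X] ≈ 12.036.

E[X] = C(38,7)·2^(1−C(7,2)) = 394383/32768 ≈ 12.036.


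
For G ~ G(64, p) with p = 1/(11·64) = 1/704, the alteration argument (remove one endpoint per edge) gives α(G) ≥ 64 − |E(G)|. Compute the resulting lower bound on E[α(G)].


E[|E(G)|] = C(64, 2)·p = 2016 · (1/704) = 63/22.
E[α(G)] ≥ n − E[|E(G)|] = 64 − 63/22 = 1345/22.
Numerically: ≈ 61.13636.
(This is only a lower bound; the true E[α(G)] may be larger.)

E[α(G)] ≥ 1345/22 ≈ 61.13636.


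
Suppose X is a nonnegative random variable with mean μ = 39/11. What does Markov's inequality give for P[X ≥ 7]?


μ = E[X] = 39/11, a = 7.
Markov: P[X ≥ 7] ≤ μ/a = (39/11)/7 = 39/77.
Numerically: ≈ 0.506494.
(Since a = 7 > μ = 3.545455, the bound 39/77 is < 1 and informative.)

P[X ≥ 7] ≤ 39/77 ≈ 0.506494.


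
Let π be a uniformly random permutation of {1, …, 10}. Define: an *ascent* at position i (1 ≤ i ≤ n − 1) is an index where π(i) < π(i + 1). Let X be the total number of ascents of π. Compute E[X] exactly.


Write X = Σ X_I over i = 1, …, 9, with X_I the indicator of one ascent.
There are 9 indicators.
For each fixed i, the pair (π(i), π(i+1)) is a uniformly random ordered pair of distinct values from {1, …, 10}; by symmetry P[π(i) < π(i+1)] = 1/2.
By linearity: E[X] = 9 · (1/2) = (10 − 1) · (1/2) = 9/2 ≈ 4.500.

E[X] = 9/2 = 4.500.


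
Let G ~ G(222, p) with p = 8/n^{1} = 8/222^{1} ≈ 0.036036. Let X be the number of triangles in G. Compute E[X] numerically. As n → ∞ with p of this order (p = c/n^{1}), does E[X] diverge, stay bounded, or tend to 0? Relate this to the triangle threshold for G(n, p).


Number of potential triangles: C(222, 3) = 1798940.
Each occurs with probability p³ ≈ (0.036036)³ ≈ 4.6796248e-05.
By linearity: E[X] = C(222, 3)·p³ ≈ 1798940 · 4.6796248e-05 ≈ 84.18364.
Here α = 1, so p = 8/n is exactly at the triangle threshold p ~ 1/n. Asymptotically E[X] → c³/6 = 8³/6 = 256/3 ≈ 85.33333, a bounded constant. In this regime the triangle count is asymptotically Poisson(c³/6).

E[X] ≈ 84.18364; in regime p = Θ(1/n^{1}) E[X] stays bounded (at the triangle threshold p ~ 1/n).


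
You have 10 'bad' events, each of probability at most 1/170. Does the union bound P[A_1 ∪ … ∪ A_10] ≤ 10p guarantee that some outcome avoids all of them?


Union bound: P[∪_{i=1}^{10} A_i] ≤ Σ_i P[A_i] ≤ 10·p = 10·(1/170) = 1/17.
Numerically: 1/17 ≈ 0.059.
Is 1/17 < 1? YES.
Since P[∪ A_i] ≤ 1/17 < 1, the complement has P[∩ A_i^c] ≥ 1 − 1/17 = 16/17 > 0, so some outcome avoids every A_i.

10·p = 1/17 ≈ 0.059; existence CERTIFIED by the union bound.


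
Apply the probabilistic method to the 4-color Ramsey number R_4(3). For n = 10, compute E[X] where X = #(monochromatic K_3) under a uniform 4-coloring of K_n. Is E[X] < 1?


E[X] = C(10, 3) · 4^{1 − 3} = 120 · 4^{−2} = 120/16.
As a reduced fraction: E[X] = 15/2 ≈ 7.500000.
Is E[X] < 1? NO.
Since E[X] ≥ 1, the first-moment bound is inconclusive at n = 10; it does NOT by itself certify R_4(3) > 10.

E[X] = 15/2 ≈ 7.500000; E[X] ≥ 1; first-moment method inconclusive here.


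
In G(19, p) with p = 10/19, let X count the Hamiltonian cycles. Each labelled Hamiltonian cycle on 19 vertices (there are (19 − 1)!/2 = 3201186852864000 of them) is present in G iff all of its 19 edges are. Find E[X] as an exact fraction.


K_19 has (19 − 1)!/2 = 3201186852864000 labelled Hamiltonian cycles.
For each such Hamiltonian cycle H, let X_H = 1 if all 19 edges of H are present in G. Then P[X_H = 1] = p^{19} = (10/19)^{19} = 10000000000000000000/1978419655660313589123979.
By linearity: E[X] = Σ_H E[X_H] = 3201186852864000 · p^{19} = 3201186852864000 · 10000000000000000000/1978419655660313589123979 = 32011868528640000000000000000000000/1978419655660313589123979.
Numerically: E[X] ≈ 1.6181e+10.

E[X] = 3201186852864000 · (10/19)^{19} = 32011868528640000000000000000000000/1978419655660313589123979 ≈ 1.6181e+10.


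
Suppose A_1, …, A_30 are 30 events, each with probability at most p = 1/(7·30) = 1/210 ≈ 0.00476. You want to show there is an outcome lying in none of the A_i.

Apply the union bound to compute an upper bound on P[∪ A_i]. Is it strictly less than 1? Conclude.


Union bound: P[∪_{i=1}^{30} A_i] ≤ Σ_i P[A_i] ≤ 30·p = 30·(1/210) = 1/7.
Numerically: 1/7 ≈ 0.14286.
Is 1/7 < 1? YES.
Since P[∪ A_i] ≤ 1/7 < 1, the complement has P[∩ A_i^c] ≥ 1 − 1/7 = 6/7 > 0, so some outcome avoids every A_i.

30·p = 1/7 ≈ 0.14286; existence CERTIFIED by the union bound.


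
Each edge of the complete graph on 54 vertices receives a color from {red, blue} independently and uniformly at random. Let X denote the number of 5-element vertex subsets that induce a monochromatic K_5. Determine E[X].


Let X = Σ_S X_S over the C(54, 5) = 3162510 subsets S of size 5, where X_S = 1 if the K_5 on S is monochromatic.
For a fixed S, the K_5 on S has C(5, 2) = 10 edges. P[all 10 edges red] = (1/2)^10, and likewise for blue, so P[monochromatic] = 2·(1/2)^10 = 2^{1 − 10} = 1/512.
By linearity of expectation: E[X] = C(54, 5) · 2^{1 − 10} = 3162510 · 1/512 = 1581255/256.
Numerically: E[X] ≈ 6176.777344.

E[X] = C(54,5)·2^(1−C(5,2)) = 1581255/256 ≈ 6176.777344.


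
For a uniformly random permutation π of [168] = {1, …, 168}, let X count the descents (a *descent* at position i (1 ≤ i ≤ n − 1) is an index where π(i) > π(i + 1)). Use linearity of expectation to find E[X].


Write X = Σ X_I over i = 1, …, 167, with X_I the indicator of one descent.
There are 167 indicators.
For each fixed i, the pair (π(i), π(i+1)) is a uniformly random ordered pair of distinct values from {1, …, 168}; by symmetry P[π(i) > π(i+1)] = 1/2.
By linearity: E[X] = 167 · (1/2) = (168 − 1) · (1/2) = 167/2 ≈ 83.50000.

E[X] = 167/2 = 83.50000.


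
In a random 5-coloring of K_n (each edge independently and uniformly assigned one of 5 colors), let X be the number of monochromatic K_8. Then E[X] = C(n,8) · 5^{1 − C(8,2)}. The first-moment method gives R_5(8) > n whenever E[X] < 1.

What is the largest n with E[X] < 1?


We need C(n, 8) · 5^{1 − 28} < 1, i.e. C(n, 8) < 5^{28 − 1} = 7450580596923828125.
Check values of n near the boundary:
  n = 861: C(861, 8) = 7250034996615275865; 7250034996615275865 < 7450580596923828125? YES
  n = 862: C(862, 8) = 7317951015318931845; 7317951015318931845 < 7450580596923828125? YES
  n = 863: C(863, 8) = 7386423071602617757; 7386423071602617757 < 7450580596923828125? YES
  n = 864: C(864, 8) = 7455455062926006708; 7455455062926006708 < 7450580596923828125? NO
The largest n with C(n, 8) < 7450580596923828125 is n = 863 (where E[X] = 7386423071602617757/7450580596923828125 ≈ 0.9914). Hence R_5(8) > 863, i.e. R_5(8) ≥ 864.

Largest n = 863; hence R_5(8) > 863.


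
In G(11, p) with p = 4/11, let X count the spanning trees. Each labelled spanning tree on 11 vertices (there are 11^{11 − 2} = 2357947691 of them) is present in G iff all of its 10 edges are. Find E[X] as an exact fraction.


K_11 has 11^{11 − 2} = 2357947691 labelled spanning trees.
For each such spanning tree H, let X_H = 1 if all 10 edges of H are present in G. Then P[X_H = 1] = p^{10} = (4/11)^{10} = 1048576/25937424601.
By linearity: E[X] = Σ_H E[X_H] = 2357947691 · p^{10} = 2357947691 · 1048576/25937424601 = 1048576/11.
Numerically: E[X] ≈ 9.53e+04.

E[X] = 2357947691 · (4/11)^{10} = 1048576/11 ≈ 9.53e+04.


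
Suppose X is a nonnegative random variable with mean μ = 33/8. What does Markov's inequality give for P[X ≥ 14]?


μ = E[X] = 33/8, a = 14.
Markov: P[X ≥ 14] ≤ μ/a = (33/8)/14 = 33/112.
Numerically: ≈ 0.29464.
(Since a = 14 > μ = 4.12500, the bound 33/112 is < 1 and informative.)

P[X ≥ 14] ≤ 33/112 ≈ 0.29464.


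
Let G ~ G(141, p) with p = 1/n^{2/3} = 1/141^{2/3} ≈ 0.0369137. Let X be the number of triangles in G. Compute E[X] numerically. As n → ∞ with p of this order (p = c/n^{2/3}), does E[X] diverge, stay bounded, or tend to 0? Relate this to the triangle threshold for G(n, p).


Number of potential triangles: C(141, 3) = 457310.
Each occurs with probability p³ ≈ (0.0369137)³ ≈ 5.02992807e-05.
By linearity: E[X] = C(141, 3)·p³ ≈ 457310 · 5.02992807e-05 ≈ 23.002364.
Since α = 2/3 < 1, p = c/n^{2/3} ≫ 1/n is above the triangle threshold p ~ 1/n. Asymptotically E[X] ~ (c³/6)·n^{3(1−α)} = (1³/6)·n^{1} → ∞; triangles are abundant w.h.p.

E[X] ≈ 23.002364; in regime p = Θ(1/n^{2/3}) E[X] diverges (above the triangle threshold p ~ 1/n).


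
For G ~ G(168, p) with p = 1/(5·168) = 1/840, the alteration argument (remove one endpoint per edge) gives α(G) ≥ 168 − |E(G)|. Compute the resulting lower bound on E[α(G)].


E[|E(G)|] = C(168, 2)·p = 14028 · (1/840) = 167/10.
E[α(G)] ≥ n − E[|E(G)|] = 168 − 167/10 = 1513/10.
Numerically: ≈ 151.30000.
(This is only a lower bound; the true E[α(G)] may be larger.)

E[α(G)] ≥ 1513/10 ≈ 151.30000.
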